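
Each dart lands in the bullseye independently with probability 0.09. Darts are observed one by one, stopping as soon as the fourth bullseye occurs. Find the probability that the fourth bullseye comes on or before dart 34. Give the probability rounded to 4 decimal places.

0.3667

Finishing within 34 darts ⇔ at least 4 successes in the first 34. With X ~ Binomial(34, 0.09), P(Y ≤ 34) = 1 − P(X ≤ 3).
  k=0: C(34,0)·0.09^0·0.91^34 = 0.040496
  k=1: C(34,1)·0.09^1·0.91^33 = 0.136172
  k=2: C(34,2)·0.09^2·0.91^32 = 0.222215
  k=3: C(34,3)·0.09^3·0.91^31 = 0.234424
1 − 0.633306 = 0.366694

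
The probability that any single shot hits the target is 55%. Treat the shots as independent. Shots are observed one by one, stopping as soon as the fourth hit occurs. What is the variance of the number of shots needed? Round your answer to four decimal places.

Y = total shots until the fourth success; negative binomial with r=4, p=0.55.
Var(Y) = r(1−p)/p² = 4·0.45 / 0.55² = 5.950413

5.9504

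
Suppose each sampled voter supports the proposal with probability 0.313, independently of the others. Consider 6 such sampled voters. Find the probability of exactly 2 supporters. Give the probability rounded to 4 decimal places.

0.3273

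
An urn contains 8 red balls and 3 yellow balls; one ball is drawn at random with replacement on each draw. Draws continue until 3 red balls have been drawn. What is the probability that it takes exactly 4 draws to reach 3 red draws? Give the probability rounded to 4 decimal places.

0.3147

Y = trial on which the third success occurs; negative binomial, r=3, p=0.727273.
P(Y=4) = C(3,2) · p^3 · (1−p)^1
= 3 · 0.38467 · 0.27273 = 0.314733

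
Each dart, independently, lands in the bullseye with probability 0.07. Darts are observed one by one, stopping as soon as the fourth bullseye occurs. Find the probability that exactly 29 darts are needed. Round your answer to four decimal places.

0.0128

Y = trial on which the fourth success occurs; negative binomial, r=4, p=0.07.
P(Y=29) = C(28,3) · p^4 · (1−p)^25
= 3276 · 2.401e-05 · 0.16296 = 0.012818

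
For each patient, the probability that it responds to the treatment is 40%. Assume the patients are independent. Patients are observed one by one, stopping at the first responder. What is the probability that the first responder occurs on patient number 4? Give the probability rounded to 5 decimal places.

0.08640

Geometric (trials to first success), p = 0.40.
P(Y = 4) = (1−p)^3 · p = 0.216 · 0.40 = 0.0864000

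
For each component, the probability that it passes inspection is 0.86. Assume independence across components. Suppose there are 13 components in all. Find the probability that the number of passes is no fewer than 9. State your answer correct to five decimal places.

X ~ Binomial(13, 0.86); P(X ≥ 9) = Σ C(13,k) p^k (1−p)^(13−k) over k:
  k=9: C(13,9)·0.86^9·0.14^4 = 0.0706813
  k=10: C(13,10)·0.86^10·0.14^3 = 0.1736739
  k=11: C(13,11)·0.86^11·0.14^2 = 0.2909602
  k=12: C(13,12)·0.86^12·0.14^1 = 0.2978879
  k=13: C(13,13)·0.86^13·0.14^0 = 0.1407602
Total = 0.9739635

0.97396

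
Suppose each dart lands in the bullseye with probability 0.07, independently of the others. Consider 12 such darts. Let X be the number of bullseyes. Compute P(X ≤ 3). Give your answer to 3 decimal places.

X ~ Binomial(12, 0.07); P(X ≤ 3) = Σ C(12,k) p^k (1−p)^(12−k) over k:
  k=0: C(12,0)·0.07^0·0.93^12 = 0.41860
  k=1: C(12,1)·0.07^1·0.93^11 = 0.37809
  k=2: C(12,2)·0.07^2·0.93^10 = 0.15652
  k=3: C(12,3)·0.07^3·0.93^9 = 0.03927
Total = 0.99247

0.992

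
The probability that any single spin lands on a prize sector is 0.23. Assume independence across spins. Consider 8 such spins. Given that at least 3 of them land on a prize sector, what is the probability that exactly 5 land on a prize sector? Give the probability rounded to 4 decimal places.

X ~ Binomial(8, 0.23). Want P(X=5 | X≥3) = P(X=5) / P(X≥3).
P(X=5) = C(8,5)·0.23^5·0.77^3 = 0.016455
P(X≥3) = 1 − 0.123574 − 0.295293 − 0.308715 = 0.272418
Ratio = 0.016455 / 0.272418 = 0.060404

0.0604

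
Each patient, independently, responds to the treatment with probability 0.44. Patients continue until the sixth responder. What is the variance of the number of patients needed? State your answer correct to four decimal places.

17.3554

Y = total patients until the sixth success; negative binomial with r=6, p=0.44.
Var(Y) = r(1−p)/p² = 6·0.56 / 0.44² = 17.355372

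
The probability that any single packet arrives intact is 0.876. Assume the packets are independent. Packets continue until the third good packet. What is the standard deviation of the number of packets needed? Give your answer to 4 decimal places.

Y = total packets until the third success; negative binomial with r=3, p=0.876.
SD(Y) = √[r(1−p)/p²] = √(0.484769) = 0.696253

0.6963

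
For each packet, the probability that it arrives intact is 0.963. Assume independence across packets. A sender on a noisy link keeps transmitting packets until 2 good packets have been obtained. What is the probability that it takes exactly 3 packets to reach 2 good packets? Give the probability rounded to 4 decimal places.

0.0686

Y = trial on which the second success occurs; negative binomial, r=2, p=0.963.
P(Y=3) = C(2,1) · p^2 · (1−p)^1
= 2 · 0.92737 · 0.037 = 0.068625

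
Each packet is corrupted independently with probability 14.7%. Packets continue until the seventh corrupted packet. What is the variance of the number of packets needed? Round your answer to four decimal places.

Y = total packets until the seventh success; negative binomial with r=7, p=0.147.
Var(Y) = r(1−p)/p² = 7·0.853 / 0.147² = 276.320052

276.3201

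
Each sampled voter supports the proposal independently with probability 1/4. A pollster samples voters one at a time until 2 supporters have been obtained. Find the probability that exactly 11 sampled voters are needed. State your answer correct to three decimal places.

0.047

Y = trial on which the second success occurs; negative binomial, r=2, p=0.25.
P(Y=11) = C(10,1) · p^2 · (1−p)^9
= 10 · 0.0625 · 0.075085 = 0.04693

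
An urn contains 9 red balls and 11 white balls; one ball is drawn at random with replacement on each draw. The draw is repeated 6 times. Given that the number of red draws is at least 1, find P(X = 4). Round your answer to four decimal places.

0.1914

X ~ Binomial(6, 0.45). Want P(X=4 | X≥1) = P(X=4) / P(X≥1).
P(X=4) = C(6,4)·0.45^4·0.55^2 = 0.186066
P(X≥1) = 1 − 0.027681 = 0.972319
Ratio = 0.186066 / 0.972319 = 0.191363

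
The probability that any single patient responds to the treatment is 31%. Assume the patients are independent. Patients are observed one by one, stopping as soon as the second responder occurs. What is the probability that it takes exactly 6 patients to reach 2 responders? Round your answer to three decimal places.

0.109

Y = trial on which the second success occurs; negative binomial, r=2, p=0.31.
P(Y=6) = C(5,1) · p^2 · (1−p)^4
= 5 · 0.0961 · 0.22667 = 0.10892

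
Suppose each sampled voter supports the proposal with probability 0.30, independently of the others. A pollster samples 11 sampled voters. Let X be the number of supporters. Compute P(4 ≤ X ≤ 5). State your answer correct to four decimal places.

0.3522

X ~ Binomial(11, 0.30); P(4 ≤ X ≤ 5) = Σ C(11,k) p^k (1−p)^(11−k) over k:
  k=4: C(11,4)·0.30^4·0.70^7 = 0.220133
  k=5: C(11,5)·0.30^5·0.70^6 = 0.132080
Total = 0.352213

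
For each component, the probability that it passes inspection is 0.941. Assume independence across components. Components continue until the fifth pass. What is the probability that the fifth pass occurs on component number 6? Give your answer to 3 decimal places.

0.218

Y = trial on which the fifth success occurs; negative binomial, r=5, p=0.941.
P(Y=6) = C(5,4) · p^5 · (1−p)^1
= 5 · 0.73782 · 0.059 = 0.21766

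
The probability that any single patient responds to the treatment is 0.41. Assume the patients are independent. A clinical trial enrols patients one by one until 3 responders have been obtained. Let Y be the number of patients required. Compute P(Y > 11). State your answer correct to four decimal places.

0.1062

Needing more than 11 patients ⇔ fewer than 3 successes in the first 11. With X ~ Binomial(11, 0.41), P(Y > 11) = P(X ≤ 2).
  k=0: C(11,0)·0.41^0·0.59^11 = 0.003016
  k=1: C(11,1)·0.41^1·0.59^10 = 0.023051
  k=2: C(11,2)·0.41^2·0.59^9 = 0.080094
P(X ≤ 2) = 0.106161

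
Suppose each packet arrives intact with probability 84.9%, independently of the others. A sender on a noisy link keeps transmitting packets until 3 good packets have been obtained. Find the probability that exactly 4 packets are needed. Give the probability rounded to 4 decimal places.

0.2772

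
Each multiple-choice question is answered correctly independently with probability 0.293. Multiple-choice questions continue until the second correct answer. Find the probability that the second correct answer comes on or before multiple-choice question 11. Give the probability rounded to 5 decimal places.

0.87737

Finishing within 11 multiple-choice questions ⇔ at least 2 successes in the first 11. With X ~ Binomial(11, 0.293), P(Y ≤ 11) = 1 − P(X ≤ 1).
  k=0: C(11,0)·0.293^0·0.707^11 = 0.0220604
  k=1: C(11,1)·0.293^1·0.707^10 = 0.1005668
1 − 0.1226272 = 0.8773728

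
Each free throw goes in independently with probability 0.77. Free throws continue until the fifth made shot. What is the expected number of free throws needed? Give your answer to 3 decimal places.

Y = total free throws until the fifth success; negative binomial with r=5, p=0.77.
E[Y] = r / p = 5 / 0.77 = 6.49351

6.494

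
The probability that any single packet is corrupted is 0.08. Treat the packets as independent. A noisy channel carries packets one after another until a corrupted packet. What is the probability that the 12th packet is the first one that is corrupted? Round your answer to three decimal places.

Geometric (trials to first success), p = 0.08.
P(Y = 12) = (1−p)^11 · p = 0.39964 · 0.08 = 0.03197

0.032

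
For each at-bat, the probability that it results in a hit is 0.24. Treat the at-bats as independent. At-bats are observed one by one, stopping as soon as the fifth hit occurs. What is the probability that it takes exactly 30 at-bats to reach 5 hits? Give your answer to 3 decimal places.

Y = trial on which the fifth success occurs; negative binomial, r=5, p=0.24.
P(Y=30) = C(29,4) · p^5 · (1−p)^25
= 23751 · 0.00079626 · 0.0010479 = 0.01982

0.020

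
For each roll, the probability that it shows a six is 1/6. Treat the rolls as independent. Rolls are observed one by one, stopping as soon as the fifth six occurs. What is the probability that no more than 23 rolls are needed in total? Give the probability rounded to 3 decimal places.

Finishing within 23 rolls ⇔ at least 5 successes in the first 23. With X ~ Binomial(23, 0.166667), P(Y ≤ 23) = 1 − P(X ≤ 4).
  k=0: C(23,0)·0.166667^0·0.833333^23 = 0.01509
  k=1: C(23,1)·0.166667^1·0.833333^22 = 0.06944
  k=2: C(23,2)·0.166667^2·0.833333^21 = 0.15276
  k=3: C(23,3)·0.166667^3·0.833333^20 = 0.21387
  k=4: C(23,4)·0.166667^4·0.833333^19 = 0.21387
1 − 0.66502 = 0.33498

0.335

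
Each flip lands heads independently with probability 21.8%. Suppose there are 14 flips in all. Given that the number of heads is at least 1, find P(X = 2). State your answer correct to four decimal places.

X ~ Binomial(14, 0.218). Want P(X=2 | X≥1) = P(X=2) / P(X≥1).
P(X=2) = C(14,2)·0.218^2·0.782^12 = 0.226170
P(X≥1) = 1 − 0.031981 = 0.968019
Ratio = 0.226170 / 0.968019 = 0.233642

0.2336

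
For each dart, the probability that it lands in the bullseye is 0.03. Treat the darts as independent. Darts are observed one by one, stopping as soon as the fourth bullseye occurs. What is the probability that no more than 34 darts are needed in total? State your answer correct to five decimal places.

0.01833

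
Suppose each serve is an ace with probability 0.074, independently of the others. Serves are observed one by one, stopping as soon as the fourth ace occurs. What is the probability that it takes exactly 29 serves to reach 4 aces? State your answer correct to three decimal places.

0.014

Y = trial on which the fourth success occurs; negative binomial, r=4, p=0.074.
P(Y=29) = C(28,3) · p^4 · (1−p)^25
= 3276 · 2.9987e-05 · 0.14631 = 0.01437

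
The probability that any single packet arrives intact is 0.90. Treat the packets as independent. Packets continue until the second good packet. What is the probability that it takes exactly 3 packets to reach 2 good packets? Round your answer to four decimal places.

0.1620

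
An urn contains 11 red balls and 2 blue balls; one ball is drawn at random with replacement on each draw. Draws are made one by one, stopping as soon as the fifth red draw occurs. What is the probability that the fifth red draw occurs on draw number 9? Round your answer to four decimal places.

Y = trial on which the fifth success occurs; negative binomial, r=5, p=0.846154.
P(Y=9) = C(8,4) · p^5 · (1−p)^4
= 70 · 0.43376 · 0.0005602 = 0.017009

0.0170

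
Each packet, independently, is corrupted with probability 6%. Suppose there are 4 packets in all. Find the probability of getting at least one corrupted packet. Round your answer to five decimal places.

0.21925

P(at least one) = 1 − P(none) = 1 − (1 − 0.06)^4
= 1 − 0.7807490 = 0.2192510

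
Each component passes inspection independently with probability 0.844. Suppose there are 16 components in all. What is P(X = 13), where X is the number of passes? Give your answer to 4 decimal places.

0.2344

X ~ Binomial(n=16, p=0.844).
P(X=13) = C(16,13) · p^13 · (1−p)^3
= 560 · 0.11027 · 0.0037964 = 0.234430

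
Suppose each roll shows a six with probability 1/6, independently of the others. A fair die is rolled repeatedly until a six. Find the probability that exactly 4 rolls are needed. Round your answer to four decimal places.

0.0965

Geometric (trials to first success), p = 0.166667.
P(Y = 4) = (1−p)^3 · p = 0.5787 · 0.166667 = 0.096451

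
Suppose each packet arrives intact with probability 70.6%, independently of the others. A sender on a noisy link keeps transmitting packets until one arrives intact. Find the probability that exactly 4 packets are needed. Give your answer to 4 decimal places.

0.0179

Geometric (trials to first success), p = 0.706.
P(Y = 4) = (1−p)^3 · p = 0.025412 · 0.706 = 0.017941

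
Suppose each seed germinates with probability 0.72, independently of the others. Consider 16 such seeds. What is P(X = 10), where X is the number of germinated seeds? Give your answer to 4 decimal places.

0.1445

X ~ Binomial(n=16, p=0.72).
P(X=10) = C(16,10) · p^10 · (1−p)^6
= 8008 · 0.037439 · 0.00048189 = 0.144477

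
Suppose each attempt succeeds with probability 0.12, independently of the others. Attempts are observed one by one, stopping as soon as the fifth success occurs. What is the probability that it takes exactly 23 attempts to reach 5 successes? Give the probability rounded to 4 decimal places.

Y = trial on which the fifth success occurs; negative binomial, r=5, p=0.12.
P(Y=23) = C(22,4) · p^5 · (1−p)^18
= 7315 · 2.4883e-05 · 0.10016 = 0.018231

0.0182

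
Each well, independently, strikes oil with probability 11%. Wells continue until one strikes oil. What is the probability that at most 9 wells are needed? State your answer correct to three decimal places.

0.650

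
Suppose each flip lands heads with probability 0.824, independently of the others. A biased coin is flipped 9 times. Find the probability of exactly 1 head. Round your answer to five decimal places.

0.00001

X ~ Binomial(n=9, p=0.824).
P(X=1) = C(9,1) · p^1 · (1−p)^8
= 9 · 0.824 · 9.2066e-07 = 0.0000068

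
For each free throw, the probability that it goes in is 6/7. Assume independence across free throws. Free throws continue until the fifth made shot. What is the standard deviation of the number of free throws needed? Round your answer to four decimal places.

0.9860

Y = total free throws until the fifth success; negative binomial with r=5, p=0.857143.
SD(Y) = √[r(1−p)/p²] = √(0.972222) = 0.986013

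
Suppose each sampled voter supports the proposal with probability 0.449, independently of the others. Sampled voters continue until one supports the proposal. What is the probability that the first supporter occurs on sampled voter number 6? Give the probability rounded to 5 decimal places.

0.02280

Geometric (trials to first success), p = 0.449.
P(Y = 6) = (1−p)^5 · p = 0.050788 · 0.449 = 0.0228036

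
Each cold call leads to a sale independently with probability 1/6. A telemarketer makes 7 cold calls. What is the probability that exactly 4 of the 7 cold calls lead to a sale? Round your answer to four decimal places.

X ~ Binomial(n=7, p=0.166667).
P(X=4) = C(7,4) · p^4 · (1−p)^3
= 35 · 0.0007716 · 0.5787 = 0.015629

0.0156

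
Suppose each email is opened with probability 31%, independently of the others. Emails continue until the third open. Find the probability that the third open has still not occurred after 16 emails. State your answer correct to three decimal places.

0.086

Needing more than 16 emails ⇔ fewer than 3 successes in the first 16. With X ~ Binomial(16, 0.31), P(Y > 16) = P(X ≤ 2).
  k=0: C(16,0)·0.31^0·0.69^16 = 0.00264
  k=1: C(16,1)·0.31^1·0.69^15 = 0.01898
  k=2: C(16,2)·0.31^2·0.69^14 = 0.06394
P(X ≤ 2) = 0.08556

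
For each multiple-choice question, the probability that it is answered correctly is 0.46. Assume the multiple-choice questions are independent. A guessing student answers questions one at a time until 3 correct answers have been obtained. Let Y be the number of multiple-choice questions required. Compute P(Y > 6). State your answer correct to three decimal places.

Needing more than 6 multiple-choice questions ⇔ fewer than 3 successes in the first 6. With X ~ Binomial(6, 0.46), P(Y > 6) = P(X ≤ 2).
  k=0: C(6,0)·0.46^0·0.54^6 = 0.02479
  k=1: C(6,1)·0.46^1·0.54^5 = 0.12673
  k=2: C(6,2)·0.46^2·0.54^4 = 0.26989
P(X ≤ 2) = 0.42141

0.421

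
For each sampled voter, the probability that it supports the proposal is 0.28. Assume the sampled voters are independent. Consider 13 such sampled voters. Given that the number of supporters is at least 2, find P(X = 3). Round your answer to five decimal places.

0.25678

X ~ Binomial(13, 0.28). Want P(X=3 | X≥2) = P(X=3) / P(X≥2).
P(X=3) = C(13,3)·0.28^3·0.72^10 = 0.2350526
P(X≥2) = 1 − 0.0139741 − 0.0706466 = 0.9153793
Ratio = 0.2350526 / 0.9153793 = 0.2567817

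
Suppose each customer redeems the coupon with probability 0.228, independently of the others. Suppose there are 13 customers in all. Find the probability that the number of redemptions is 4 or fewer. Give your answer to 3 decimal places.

0.846

X ~ Binomial(13, 0.228); P(X ≤ 4) = Σ C(13,k) p^k (1−p)^(13−k) over k:
  k=0: C(13,0)·0.228^0·0.772^13 = 0.03460
  k=1: C(13,1)·0.228^1·0.772^12 = 0.13283
  k=2: C(13,2)·0.228^2·0.772^11 = 0.23537
  k=3: C(13,3)·0.228^3·0.772^10 = 0.25488
  k=4: C(13,4)·0.228^4·0.772^9 = 0.18819
Total = 0.84587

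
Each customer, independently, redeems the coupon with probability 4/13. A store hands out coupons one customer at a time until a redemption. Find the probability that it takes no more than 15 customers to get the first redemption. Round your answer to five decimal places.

Y = number of customers to the first success; geometric, p = 0.307692.
P(Y ≤ 15) = 1 − (1−p)^15 = 1 − 0.0040224 = 0.9959776

0.99598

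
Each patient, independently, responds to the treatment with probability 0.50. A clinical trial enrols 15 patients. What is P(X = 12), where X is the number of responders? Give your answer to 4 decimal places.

0.0139

X ~ Binomial(n=15, p=0.50).
P(X=12) = C(15,12) · p^12 · (1−p)^3
= 455 · 0.00024414 · 0.125 = 0.013885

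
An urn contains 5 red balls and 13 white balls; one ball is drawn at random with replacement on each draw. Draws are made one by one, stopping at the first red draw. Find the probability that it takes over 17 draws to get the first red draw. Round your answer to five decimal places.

0.00396

Y = number of draws to the first success; geometric, p = 0.277778.
P(Y > 17) = P(first 17 all fail) = (1−p)^17 = 0.0039573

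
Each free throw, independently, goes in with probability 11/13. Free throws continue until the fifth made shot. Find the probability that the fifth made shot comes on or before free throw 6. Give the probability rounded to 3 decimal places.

0.767

Finishing within 6 free throws ⇔ at least 5 successes in the first 6. With X ~ Binomial(6, 0.846154), P(Y ≤ 6) = 1 − P(X ≤ 4).
  k=0: C(6,0)·0.846154^0·0.153846^6 = 0.00001
  k=1: C(6,1)·0.846154^1·0.153846^5 = 0.00044
  k=2: C(6,2)·0.846154^2·0.153846^4 = 0.00602
  k=3: C(6,3)·0.846154^3·0.153846^3 = 0.04412
  k=4: C(6,4)·0.846154^4·0.153846^2 = 0.18200
1 − 0.23258 = 0.76742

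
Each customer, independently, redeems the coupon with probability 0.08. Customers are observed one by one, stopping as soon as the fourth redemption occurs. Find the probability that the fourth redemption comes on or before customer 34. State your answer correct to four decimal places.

0.2875

Finishing within 34 customers ⇔ at least 4 successes in the first 34. With X ~ Binomial(34, 0.08), P(Y ≤ 34) = 1 − P(X ≤ 3).
  k=0: C(34,0)·0.08^0·0.92^34 = 0.058720
  k=1: C(34,1)·0.08^1·0.92^33 = 0.173607
  k=2: C(34,2)·0.08^2·0.92^32 = 0.249088
  k=3: C(34,3)·0.08^3·0.92^31 = 0.231038
1 − 0.712454 = 0.287546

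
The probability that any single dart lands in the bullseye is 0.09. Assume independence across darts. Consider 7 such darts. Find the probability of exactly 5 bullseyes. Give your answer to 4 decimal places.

0.0001

X ~ Binomial(n=7, p=0.09).
P(X=5) = C(7,5) · p^5 · (1−p)^2
= 21 · 5.9049e-06 · 0.8281 = 0.000103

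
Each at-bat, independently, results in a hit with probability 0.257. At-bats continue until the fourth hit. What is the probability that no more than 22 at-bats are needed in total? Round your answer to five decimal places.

Finishing within 22 at-bats ⇔ at least 4 successes in the first 22. With X ~ Binomial(22, 0.257), P(Y ≤ 22) = 1 − P(X ≤ 3).
  k=0: C(22,0)·0.257^0·0.743^22 = 0.0014513
  k=1: C(22,1)·0.257^1·0.743^21 = 0.0110439
  k=2: C(22,2)·0.257^2·0.743^20 = 0.0401102
  k=3: C(22,3)·0.257^3·0.743^19 = 0.0924927
1 − 0.1450980 = 0.8549020

0.85490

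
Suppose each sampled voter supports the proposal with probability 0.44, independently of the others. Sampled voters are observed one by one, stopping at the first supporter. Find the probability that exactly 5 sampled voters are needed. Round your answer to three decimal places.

0.043

Geometric (trials to first success), p = 0.44.
P(Y = 5) = (1−p)^4 · p = 0.098345 · 0.44 = 0.04327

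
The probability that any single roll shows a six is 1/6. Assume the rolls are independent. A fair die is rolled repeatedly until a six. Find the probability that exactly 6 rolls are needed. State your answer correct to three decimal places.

Geometric (trials to first success), p = 0.166667.
P(Y = 6) = (1−p)^5 · p = 0.40188 · 0.166667 = 0.06698

0.067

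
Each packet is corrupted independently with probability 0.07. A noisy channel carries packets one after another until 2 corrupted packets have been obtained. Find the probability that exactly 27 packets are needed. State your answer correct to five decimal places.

0.02076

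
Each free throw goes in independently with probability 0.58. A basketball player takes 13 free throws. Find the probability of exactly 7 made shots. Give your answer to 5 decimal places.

X ~ Binomial(n=13, p=0.58).
P(X=7) = C(13,7) · p^7 · (1−p)^6
= 1716 · 0.02208 · 0.005489 = 0.2079740

0.20797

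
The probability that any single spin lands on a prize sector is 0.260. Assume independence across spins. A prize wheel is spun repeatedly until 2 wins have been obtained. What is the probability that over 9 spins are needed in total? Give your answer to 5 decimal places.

Needing more than 9 spins ⇔ fewer than 2 successes in the first 9. With X ~ Binomial(9, 0.26), P(Y > 9) = P(X ≤ 1).
  k=0: C(9,0)·0.26^0·0.74^9 = 0.0665404
  k=1: C(9,1)·0.26^1·0.74^8 = 0.2104116
P(X ≤ 1) = 0.2769520

0.27695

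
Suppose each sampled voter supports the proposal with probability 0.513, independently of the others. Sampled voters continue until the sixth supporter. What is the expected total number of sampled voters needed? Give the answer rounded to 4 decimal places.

11.6959

Y = total sampled voters until the sixth success; negative binomial with r=6, p=0.513.
E[Y] = r / p = 6 / 0.513 = 11.695906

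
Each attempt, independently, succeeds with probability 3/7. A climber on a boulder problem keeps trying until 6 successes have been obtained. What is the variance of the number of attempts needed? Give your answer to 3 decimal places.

Y = total attempts until the sixth success; negative binomial with r=6, p=0.428571.
Var(Y) = r(1−p)/p² = 6·0.571429 / 0.428571² = 18.66667

18.667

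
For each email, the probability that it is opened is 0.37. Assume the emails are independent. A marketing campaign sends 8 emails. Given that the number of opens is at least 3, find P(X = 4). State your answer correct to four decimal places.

0.3339

X ~ Binomial(8, 0.37). Want P(X=4 | X≥3) = P(X=4) / P(X≥3).
P(X=4) = C(8,4)·0.37^4·0.63^4 = 0.206665
P(X≥3) = 1 − 0.024816 − 0.116594 − 0.239665 = 0.618926
Ratio = 0.206665 / 0.618926 = 0.333909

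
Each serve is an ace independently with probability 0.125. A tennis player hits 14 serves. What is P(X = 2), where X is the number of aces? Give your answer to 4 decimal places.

X ~ Binomial(n=14, p=0.125).
P(X=2) = C(14,2) · p^2 · (1−p)^12
= 91 · 0.015625 · 0.20142 = 0.286390

0.2864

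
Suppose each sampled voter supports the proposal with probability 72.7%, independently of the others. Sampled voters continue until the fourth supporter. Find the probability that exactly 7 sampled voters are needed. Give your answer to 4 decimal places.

0.1137

Y = trial on which the fourth success occurs; negative binomial, r=4, p=0.727.
P(Y=7) = C(6,3) · p^4 · (1−p)^3
= 20 · 0.27934 · 0.020346 = 0.113673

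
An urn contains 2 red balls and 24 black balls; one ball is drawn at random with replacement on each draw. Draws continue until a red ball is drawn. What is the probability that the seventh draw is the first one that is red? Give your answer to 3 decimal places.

0.048

Geometric (trials to first success), p = 0.076923.
P(Y = 7) = (1−p)^6 · p = 0.61862 · 0.076923 = 0.04759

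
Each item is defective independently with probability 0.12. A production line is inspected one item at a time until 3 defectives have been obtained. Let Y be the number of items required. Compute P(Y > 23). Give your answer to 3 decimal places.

Needing more than 23 items ⇔ fewer than 3 successes in the first 23. With X ~ Binomial(23, 0.12), P(Y > 23) = P(X ≤ 2).
  k=0: C(23,0)·0.12^0·0.88^23 = 0.05286
  k=1: C(23,1)·0.12^1·0.88^22 = 0.16578
  k=2: C(23,2)·0.12^2·0.88^21 = 0.24867
P(X ≤ 2) = 0.46730

0.467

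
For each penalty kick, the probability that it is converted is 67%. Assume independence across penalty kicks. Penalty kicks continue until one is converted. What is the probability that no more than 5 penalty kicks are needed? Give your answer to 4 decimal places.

0.9961

Y = number of penalty kicks to the first success; geometric, p = 0.67.
P(Y ≤ 5) = 1 − (1−p)^5 = 1 − 0.003914 = 0.996086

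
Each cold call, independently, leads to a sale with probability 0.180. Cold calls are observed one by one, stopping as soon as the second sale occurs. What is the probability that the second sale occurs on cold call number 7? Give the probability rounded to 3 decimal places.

Y = trial on which the second success occurs; negative binomial, r=2, p=0.18.
P(Y=7) = C(6,1) · p^2 · (1−p)^5
= 6 · 0.0324 · 0.37074 = 0.07207

0.072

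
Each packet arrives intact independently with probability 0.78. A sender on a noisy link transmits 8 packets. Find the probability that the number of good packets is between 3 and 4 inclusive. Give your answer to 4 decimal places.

X ~ Binomial(8, 0.78); P(3 ≤ X ≤ 4) = Σ C(8,k) p^k (1−p)^(8−k) over k:
  k=3: C(8,3)·0.78^3·0.22^5 = 0.013696
  k=4: C(8,4)·0.78^4·0.22^4 = 0.060697
Total = 0.074393

0.0744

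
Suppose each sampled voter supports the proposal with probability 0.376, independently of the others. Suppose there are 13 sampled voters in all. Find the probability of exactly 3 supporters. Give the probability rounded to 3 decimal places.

0.136

X ~ Binomial(n=13, p=0.376).
P(X=3) = C(13,3) · p^3 · (1−p)^10
= 286 · 0.053157 · 0.0089505 = 0.13607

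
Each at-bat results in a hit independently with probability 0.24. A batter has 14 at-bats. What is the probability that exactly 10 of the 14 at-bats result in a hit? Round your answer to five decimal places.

X ~ Binomial(n=14, p=0.24).
P(X=10) = C(14,10) · p^10 · (1−p)^4
= 1001 · 6.3403e-07 · 0.33362 = 0.0002117

0.00021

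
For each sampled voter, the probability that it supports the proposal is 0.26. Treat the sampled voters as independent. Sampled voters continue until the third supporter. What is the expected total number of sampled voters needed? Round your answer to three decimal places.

11.538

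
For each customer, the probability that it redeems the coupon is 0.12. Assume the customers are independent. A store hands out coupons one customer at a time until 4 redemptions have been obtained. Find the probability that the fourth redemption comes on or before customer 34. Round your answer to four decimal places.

0.5953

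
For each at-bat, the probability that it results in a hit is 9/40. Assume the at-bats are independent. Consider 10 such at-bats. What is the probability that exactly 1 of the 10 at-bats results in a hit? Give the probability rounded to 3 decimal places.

0.227

X ~ Binomial(n=10, p=0.225).
P(X=1) = C(10,1) · p^1 · (1−p)^9
= 10 · 0.225 · 0.10086 = 0.22693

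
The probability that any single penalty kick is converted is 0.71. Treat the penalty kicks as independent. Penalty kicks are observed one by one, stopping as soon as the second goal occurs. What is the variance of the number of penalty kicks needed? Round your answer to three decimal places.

1.151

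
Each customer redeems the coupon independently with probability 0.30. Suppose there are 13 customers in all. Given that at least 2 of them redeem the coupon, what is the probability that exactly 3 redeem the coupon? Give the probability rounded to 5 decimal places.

X ~ Binomial(13, 0.30). Want P(X=3 | X≥2) = P(X=3) / P(X≥2).
P(X=3) = C(13,3)·0.30^3·0.70^10 = 0.2181274
P(X≥2) = 1 − 0.0096889 − 0.0539810 = 0.9363301
Ratio = 0.2181274 / 0.9363301 = 0.2329599

0.23296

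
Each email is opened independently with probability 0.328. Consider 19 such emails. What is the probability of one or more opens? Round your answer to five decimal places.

P(at least one) = 1 − P(none) = 1 − (1 − 0.328)^19
= 1 − 0.0005248 = 0.9994752

0.99948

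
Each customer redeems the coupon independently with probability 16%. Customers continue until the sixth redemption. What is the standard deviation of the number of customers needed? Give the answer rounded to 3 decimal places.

14.031

Y = total customers until the sixth success; negative binomial with r=6, p=0.16.
SD(Y) = √[r(1−p)/p²] = √(196.87500) = 14.03122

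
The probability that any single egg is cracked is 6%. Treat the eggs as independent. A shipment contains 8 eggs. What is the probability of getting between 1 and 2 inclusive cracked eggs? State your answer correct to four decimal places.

X ~ Binomial(8, 0.06); P(1 ≤ X ≤ 2) = Σ C(8,k) p^k (1−p)^(8−k) over k:
  k=1: C(8,1)·0.06^1·0.94^7 = 0.311269
  k=2: C(8,2)·0.06^2·0.94^6 = 0.069539
Total = 0.380808

0.3808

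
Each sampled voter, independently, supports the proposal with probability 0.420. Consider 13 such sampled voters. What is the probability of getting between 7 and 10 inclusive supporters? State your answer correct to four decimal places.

X ~ Binomial(13, 0.42); P(7 ≤ X ≤ 10) = Σ C(13,k) p^k (1−p)^(13−k) over k:
  k=7: C(13,7)·0.42^7·0.58^6 = 0.150602
  k=8: C(13,8)·0.42^8·0.58^5 = 0.081792
  k=9: C(13,9)·0.42^9·0.58^4 = 0.032905
  k=10: C(13,10)·0.42^10·0.58^3 = 0.009531
Total = 0.274830

0.2748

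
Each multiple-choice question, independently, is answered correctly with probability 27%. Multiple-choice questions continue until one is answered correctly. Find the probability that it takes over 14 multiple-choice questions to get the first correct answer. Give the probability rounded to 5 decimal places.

0.01220

Y = number of multiple-choice questions to the first success; geometric, p = 0.27.
P(Y > 14) = P(first 14 all fail) = (1−p)^14 = 0.0122045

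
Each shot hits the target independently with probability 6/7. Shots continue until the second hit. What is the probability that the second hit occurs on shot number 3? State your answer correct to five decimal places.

0.20991

Y = trial on which the second success occurs; negative binomial, r=2, p=0.857143.
P(Y=3) = C(2,1) · p^2 · (1−p)^1
= 2 · 0.73469 · 0.14286 = 0.2099125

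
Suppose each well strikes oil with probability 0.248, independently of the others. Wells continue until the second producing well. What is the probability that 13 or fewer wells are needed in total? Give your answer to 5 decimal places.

Finishing within 13 wells ⇔ at least 2 successes in the first 13. With X ~ Binomial(13, 0.248), P(Y ≤ 13) = 1 − P(X ≤ 1).
  k=0: C(13,0)·0.248^0·0.752^13 = 0.0245942
  k=1: C(13,1)·0.248^1·0.752^12 = 0.1054409
1 − 0.1300351 = 0.8699649

0.86996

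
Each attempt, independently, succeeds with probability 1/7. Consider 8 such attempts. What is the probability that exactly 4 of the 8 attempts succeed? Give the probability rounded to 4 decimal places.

X ~ Binomial(n=8, p=0.142857).
P(X=4) = C(8,4) · p^4 · (1−p)^4
= 70 · 0.00041649 · 0.53978 = 0.015737

0.0157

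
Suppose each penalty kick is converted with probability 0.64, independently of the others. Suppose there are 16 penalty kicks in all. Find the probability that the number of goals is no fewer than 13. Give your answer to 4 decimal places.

X ~ Binomial(16, 0.64); P(X ≥ 13) = Σ C(16,k) p^k (1−p)^(16−k) over k:
  k=13: C(16,13)·0.64^13·0.36^3 = 0.078965
  k=14: C(16,14)·0.64^14·0.36^2 = 0.030082
  k=15: C(16,15)·0.64^15·0.36^1 = 0.007131
  k=16: C(16,16)·0.64^16·0.36^0 = 0.000792
Total = 0.116970

0.1170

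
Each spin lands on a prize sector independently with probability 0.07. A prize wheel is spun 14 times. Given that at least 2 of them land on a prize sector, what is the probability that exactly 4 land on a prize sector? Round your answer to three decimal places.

X ~ Binomial(14, 0.07). Want P(X=4 | X≥2) = P(X=4) / P(X≥2).
P(X=4) = C(14,4)·0.07^4·0.93^10 = 0.01163
P(X≥2) = 1 − 0.36204 − 0.38151 = 0.25645
Ratio = 0.01163 / 0.25645 = 0.04536

0.045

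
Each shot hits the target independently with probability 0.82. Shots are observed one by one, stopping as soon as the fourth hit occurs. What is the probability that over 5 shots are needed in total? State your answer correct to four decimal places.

0.2224

Needing more than 5 shots ⇔ fewer than 4 successes in the first 5. With X ~ Binomial(5, 0.82), P(Y > 5) = P(X ≤ 3).
  k=0: C(5,0)·0.82^0·0.18^5 = 0.000189
  k=1: C(5,1)·0.82^1·0.18^4 = 0.004304
  k=2: C(5,2)·0.82^2·0.18^3 = 0.039214
  k=3: C(5,3)·0.82^3·0.18^2 = 0.178643
P(X ≤ 3) = 0.222351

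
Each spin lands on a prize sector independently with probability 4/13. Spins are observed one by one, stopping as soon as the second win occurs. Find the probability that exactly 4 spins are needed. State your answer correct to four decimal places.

Y = trial on which the second success occurs; negative binomial, r=2, p=0.307692.
P(Y=4) = C(3,1) · p^2 · (1−p)^2
= 3 · 0.094675 · 0.47929 = 0.136130

0.1361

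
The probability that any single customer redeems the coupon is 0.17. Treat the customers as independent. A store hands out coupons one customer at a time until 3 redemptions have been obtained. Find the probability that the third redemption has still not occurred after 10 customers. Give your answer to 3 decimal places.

Needing more than 10 customers ⇔ fewer than 3 successes in the first 10. With X ~ Binomial(10, 0.17), P(Y > 10) = P(X ≤ 2).
  k=0: C(10,0)·0.17^0·0.83^10 = 0.15516
  k=1: C(10,1)·0.17^1·0.83^9 = 0.31780
  k=2: C(10,2)·0.17^2·0.83^8 = 0.29291
P(X ≤ 2) = 0.76587

0.766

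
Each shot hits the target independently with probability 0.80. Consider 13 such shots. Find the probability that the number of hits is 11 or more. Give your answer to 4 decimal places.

X ~ Binomial(13, 0.80); P(X ≥ 11) = Σ C(13,k) p^k (1−p)^(13−k) over k:
  k=11: C(13,11)·0.80^11·0.20^2 = 0.268006
  k=12: C(13,12)·0.80^12·0.20^1 = 0.178671
  k=13: C(13,13)·0.80^13·0.20^0 = 0.054976
Total = 0.501652

0.5017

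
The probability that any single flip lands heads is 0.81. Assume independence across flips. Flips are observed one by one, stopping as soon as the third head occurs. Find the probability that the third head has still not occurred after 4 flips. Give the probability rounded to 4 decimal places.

0.1656

Needing more than 4 flips ⇔ fewer than 3 successes in the first 4. With X ~ Binomial(4, 0.81), P(Y > 4) = P(X ≤ 2).
  k=0: C(4,0)·0.81^0·0.19^4 = 0.001303
  k=1: C(4,1)·0.81^1·0.19^3 = 0.022223
  k=2: C(4,2)·0.81^2·0.19^2 = 0.142111
P(X ≤ 2) = 0.165638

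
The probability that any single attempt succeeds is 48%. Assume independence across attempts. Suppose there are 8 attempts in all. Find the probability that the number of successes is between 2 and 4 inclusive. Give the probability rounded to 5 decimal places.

X ~ Binomial(8, 0.48); P(2 ≤ X ≤ 4) = Σ C(8,k) p^k (1−p)^(8−k) over k:
  k=2: C(8,2)·0.48^2·0.52^6 = 0.1275442
  k=3: C(8,3)·0.48^3·0.52^5 = 0.2354661
  k=4: C(8,4)·0.48^4·0.52^4 = 0.2716917
Total = 0.6347020

0.63470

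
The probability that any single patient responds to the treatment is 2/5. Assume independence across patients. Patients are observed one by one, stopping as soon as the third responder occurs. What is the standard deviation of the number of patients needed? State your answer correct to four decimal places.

3.3541

Y = total patients until the third success; negative binomial with r=3, p=0.40.
SD(Y) = √[r(1−p)/p²] = √(11.250000) = 3.354102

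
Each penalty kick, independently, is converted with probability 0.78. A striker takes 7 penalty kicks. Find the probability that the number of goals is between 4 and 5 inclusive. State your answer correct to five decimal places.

X ~ Binomial(7, 0.78); P(4 ≤ X ≤ 5) = Σ C(7,k) p^k (1−p)^(7−k) over k:
  k=4: C(7,4)·0.78^4·0.22^3 = 0.1379477
  k=5: C(7,5)·0.78^5·0.22^2 = 0.2934524
Total = 0.4314001

0.43140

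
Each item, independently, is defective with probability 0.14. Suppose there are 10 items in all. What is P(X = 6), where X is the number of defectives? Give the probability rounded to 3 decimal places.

0.001

X ~ Binomial(n=10, p=0.14).
P(X=6) = C(10,6) · p^6 · (1−p)^4
= 210 · 7.5295e-06 · 0.54701 = 0.00086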